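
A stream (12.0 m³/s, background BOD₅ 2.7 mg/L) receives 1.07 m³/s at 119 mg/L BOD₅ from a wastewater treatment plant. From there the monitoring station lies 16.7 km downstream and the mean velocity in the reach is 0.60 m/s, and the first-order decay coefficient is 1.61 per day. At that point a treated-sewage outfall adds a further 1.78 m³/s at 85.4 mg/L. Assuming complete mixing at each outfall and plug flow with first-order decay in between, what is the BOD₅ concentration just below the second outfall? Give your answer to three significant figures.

After mixing, C = (12.00·2.700 + 1.070·119.0) / 13.07 = 159.7/13.07 = 12.22 mg/L; combined flow 13.07 m³/s.
Travel time t = 16.7·1000 / 0.60 = 27830 s = 7.731 h.
Applying C = C₀e^(−kt): 12.22 × 0.5953 = 7.275 mg/L.
At the second outfall, C = (13.07·7.275 + 1.780·85.40) / (13.07 + 1.780) = 16.64 mg/L.

16.6 mg/L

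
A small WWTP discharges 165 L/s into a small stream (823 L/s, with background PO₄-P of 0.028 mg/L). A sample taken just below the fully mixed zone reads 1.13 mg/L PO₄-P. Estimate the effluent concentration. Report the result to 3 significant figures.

Mass balance: 823.0·0.02800 + 165.0·Cₑ = 988.0·1.130
→ Cₑ = (988.0·1.130 − 823.0·0.02800) / 165.0 = 6.627 mg/L.

6.63 mg/L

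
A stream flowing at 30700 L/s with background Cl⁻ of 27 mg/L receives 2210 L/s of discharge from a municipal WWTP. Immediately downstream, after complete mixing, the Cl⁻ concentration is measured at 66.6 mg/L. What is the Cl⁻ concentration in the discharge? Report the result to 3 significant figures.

Mass balance: 30700·27.00 + 2210·Cₑ = 32910·66.60
→ Cₑ = (32910·66.60 − 30700·27.00) / 2210 = 616.7 mg/L.

617 mg/L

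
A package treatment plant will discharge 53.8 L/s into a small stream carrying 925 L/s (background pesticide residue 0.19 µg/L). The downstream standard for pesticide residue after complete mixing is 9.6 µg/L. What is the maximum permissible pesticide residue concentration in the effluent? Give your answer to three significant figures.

171 µg/L

At the limit, (Qr·Cr + Qe·Cₑ)/(Qr + Qe) = 9.6:
Cₑ = (978.8·9.6 − 925.0·0.1900) / 53.80 = 171.4 µg/L.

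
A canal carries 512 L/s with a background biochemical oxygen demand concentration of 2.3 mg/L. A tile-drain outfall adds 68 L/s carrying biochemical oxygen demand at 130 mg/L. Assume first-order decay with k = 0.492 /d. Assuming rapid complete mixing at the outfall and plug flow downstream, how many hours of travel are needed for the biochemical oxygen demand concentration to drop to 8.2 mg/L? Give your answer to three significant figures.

Mass balance: C = (512.0·2.300 + 68.00·130.0) / 580.0 = 10020/580.0 = 17.27 mg/L.
17.27·exp(−k·t) = 8.2 → t = ln(17.27/8.2)/k = 130800 s = 36.34 h.

36.3 h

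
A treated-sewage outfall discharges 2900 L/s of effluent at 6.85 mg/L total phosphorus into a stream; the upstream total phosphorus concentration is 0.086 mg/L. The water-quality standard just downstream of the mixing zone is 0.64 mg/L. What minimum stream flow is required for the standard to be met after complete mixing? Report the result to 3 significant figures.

32500 L/s

Set C_mix = 0.64: (Q·0.08600 + 2900·6.850) / (Q + 2900) = 0.64
→ Q = 2900·(6.850 − 0.64)/(0.64 − 0.08600) = 32510 L/s.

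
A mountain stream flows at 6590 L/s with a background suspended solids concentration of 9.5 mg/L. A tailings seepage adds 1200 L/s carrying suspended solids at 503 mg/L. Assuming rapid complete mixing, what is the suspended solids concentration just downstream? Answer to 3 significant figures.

After mixing, C = (6590·9.500 + 1200·503.0) / 7790 = 666200/7790 = 85.52 mg/L.

85.5 mg/L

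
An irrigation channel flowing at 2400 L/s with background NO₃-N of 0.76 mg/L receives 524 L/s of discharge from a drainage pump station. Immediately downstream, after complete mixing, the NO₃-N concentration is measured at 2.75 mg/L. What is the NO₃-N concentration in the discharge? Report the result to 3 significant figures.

11.9 mg/L

Mass balance: 2400·0.7600 + 524.0·Cₑ = 2924·2.750
→ Cₑ = (2924·2.750 − 2400·0.7600) / 524.0 = 11.86 mg/L.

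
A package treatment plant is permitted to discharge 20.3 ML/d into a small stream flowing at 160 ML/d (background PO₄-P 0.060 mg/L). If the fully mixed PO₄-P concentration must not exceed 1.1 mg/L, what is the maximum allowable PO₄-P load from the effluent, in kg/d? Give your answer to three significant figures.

Mass balance at the limit: 160.0·0.06000 + 20.30·Cₑ = 180.3·1.1 → Cₑ = 9.297 mg/L.
20.30 ML/d = 0.2350 m³/s. Load = 0.2350 m³/s × 9.297 g/m³ × 86 400 s/d = 188.7 kg/d.

189 kg/d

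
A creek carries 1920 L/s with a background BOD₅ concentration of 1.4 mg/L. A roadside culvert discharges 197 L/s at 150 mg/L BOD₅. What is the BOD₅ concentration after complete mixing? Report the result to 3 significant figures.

15.2 mg/L

Flow-weighted average: C = (1920·1.400 + 197.0·150.0) / 2117 = 32240/2117 = 15.23 mg/L.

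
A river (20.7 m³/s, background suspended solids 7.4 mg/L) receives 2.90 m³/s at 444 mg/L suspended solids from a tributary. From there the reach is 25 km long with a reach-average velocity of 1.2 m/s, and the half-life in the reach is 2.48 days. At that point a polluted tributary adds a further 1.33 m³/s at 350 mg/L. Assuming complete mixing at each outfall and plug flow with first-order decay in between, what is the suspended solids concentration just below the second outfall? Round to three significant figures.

72.7 mg/L

Mixed concentration C = ΣQC/ΣQ = (20.70·7.400 + 2.900·444.0) / 23.60 = 1441/23.60 = 61.05 mg/L; combined flow 23.60 m³/s.
Travel time t = 25·1000 / 1.2 = 20830 s = 5.787 h.
Half-life 2.48 d → k = ln 2 / 2.48 = 0.2795 d⁻¹.
First-order decay: C = 61.05·exp(−k·t) = 61.05·0.9348 = 57.07 mg/L.
Second outfall: C = (23.60·57.07 + 1.330·350.0)/24.93 = 72.70 mg/L.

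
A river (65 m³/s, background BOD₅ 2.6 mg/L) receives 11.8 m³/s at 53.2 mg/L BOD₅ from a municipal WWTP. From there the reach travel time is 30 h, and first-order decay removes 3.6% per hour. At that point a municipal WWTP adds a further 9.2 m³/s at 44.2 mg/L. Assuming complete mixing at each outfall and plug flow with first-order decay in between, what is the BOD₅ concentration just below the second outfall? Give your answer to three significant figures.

Mixed concentration C = ΣQC/ΣQ = (65.00·2.600 + 11.80·53.20) / 76.80 = 796.8/76.80 = 10.37 mg/L; combined flow 76.80 m³/s.
3.6%/h lost → k = −ln(1 − 0.036) = 0.03666 h⁻¹.
Applying C = C₀e^(−kt): 10.37 × 0.3329 = 3.454 mg/L.
At the second outfall, C = (76.80·3.454 + 9.200·44.20) / (76.80 + 9.200) = 7.813 mg/L.

7.81 mg/L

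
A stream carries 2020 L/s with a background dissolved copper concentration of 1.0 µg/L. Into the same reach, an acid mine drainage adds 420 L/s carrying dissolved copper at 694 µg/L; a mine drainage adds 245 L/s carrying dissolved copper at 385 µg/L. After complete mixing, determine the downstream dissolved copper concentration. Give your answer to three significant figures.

144 µg/L

Mixed concentration C = ΣQC/ΣQ = (2020·1.000 + 420.0·694.0 + 245.0·385.0) / 2685 = 387800/2685 = 144.4 µg/L.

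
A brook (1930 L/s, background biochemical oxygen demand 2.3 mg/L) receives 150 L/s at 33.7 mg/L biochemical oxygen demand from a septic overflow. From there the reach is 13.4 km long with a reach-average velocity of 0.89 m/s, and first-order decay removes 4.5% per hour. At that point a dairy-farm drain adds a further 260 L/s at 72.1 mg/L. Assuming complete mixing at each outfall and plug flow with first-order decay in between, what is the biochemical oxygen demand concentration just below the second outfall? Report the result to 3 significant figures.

11.4 mg/L

Conservation of mass: C = (1930·2.300 + 150.0·33.70) / 2080 = 9494/2080 = 4.564 mg/L; combined flow 2080 L/s.
Travel time t = 13.4·1000 / 0.89 = 15060 s = 4.182 h.
4.5%/h lost → k = −ln(1 − 0.045) = 0.04604 h⁻¹.
After decay, C = 4.564 × e^(−kt) = 4.564 × 0.8248 = 3.765 mg/L.
Second outfall: C = (2080·3.765 + 260.0·72.10)/2340 = 11.36 mg/L.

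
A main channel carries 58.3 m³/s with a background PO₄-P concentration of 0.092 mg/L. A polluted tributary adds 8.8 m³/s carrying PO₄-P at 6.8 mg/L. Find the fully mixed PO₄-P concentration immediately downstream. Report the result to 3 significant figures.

0.972 mg/L

Conservation of mass: C = (58.30·0.09200 + 8.800·6.800) / 67.10 = 65.20/67.10 = 0.9717 mg/L.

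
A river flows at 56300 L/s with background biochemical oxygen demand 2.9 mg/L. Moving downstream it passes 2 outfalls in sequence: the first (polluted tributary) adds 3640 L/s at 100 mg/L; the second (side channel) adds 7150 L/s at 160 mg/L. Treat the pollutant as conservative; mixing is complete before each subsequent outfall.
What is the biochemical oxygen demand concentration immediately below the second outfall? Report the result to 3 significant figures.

Outfall 1: combined Q = 59940 L/s; C = (56300·2.900 + 3640·100.0)/59940 = 8.797 mg/L.
Outfall 2: combined Q = 67090 L/s; C = (59940·8.797 + 7150·160.0)/67090 = 24.91 mg/L.

24.9 mg/L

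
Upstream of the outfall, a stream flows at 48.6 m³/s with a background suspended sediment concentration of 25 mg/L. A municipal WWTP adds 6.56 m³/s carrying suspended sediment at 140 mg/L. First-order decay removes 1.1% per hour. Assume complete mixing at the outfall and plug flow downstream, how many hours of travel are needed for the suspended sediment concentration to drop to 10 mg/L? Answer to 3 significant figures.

122 h

Mixed concentration C = ΣQC/ΣQ = (48.60·25.00 + 6.560·140.0) / 55.16 = 2133/55.16 = 38.68 mg/L.
1.1%/h lost → k = −ln(1 − 0.011) = 0.01106 h⁻¹.
38.68·exp(−k·t) = 10 → t = ln(38.68/10)/k = 440200 s = 122.3 h.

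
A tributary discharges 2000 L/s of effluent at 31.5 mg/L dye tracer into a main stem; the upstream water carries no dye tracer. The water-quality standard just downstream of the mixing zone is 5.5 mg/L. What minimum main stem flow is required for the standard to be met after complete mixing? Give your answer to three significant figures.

9450 L/s

Set C_mix = 5.5: (Q·0 + 2000·31.50) / (Q + 2000) = 5.5
→ Q = 2000·(31.50 − 5.5)/(5.5 − 0) = 9455 L/s.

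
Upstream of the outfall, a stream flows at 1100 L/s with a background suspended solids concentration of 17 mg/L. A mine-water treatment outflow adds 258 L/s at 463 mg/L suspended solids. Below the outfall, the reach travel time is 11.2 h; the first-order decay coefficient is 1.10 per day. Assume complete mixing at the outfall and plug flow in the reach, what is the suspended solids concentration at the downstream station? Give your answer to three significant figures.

60.9 mg/L

After mixing, C = (1100·17.00 + 258.0·463.0) / 1358 = 138200/1358 = 101.7 mg/L.
First-order decay: C = 101.7·exp(−k·t) = 101.7·0.5985 = 60.89 mg/L.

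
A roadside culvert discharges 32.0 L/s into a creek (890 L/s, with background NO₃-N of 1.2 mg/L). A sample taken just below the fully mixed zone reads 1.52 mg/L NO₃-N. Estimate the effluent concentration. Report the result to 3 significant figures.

Mass balance: 890.0·1.200 + 32.00·Cₑ = 922.0·1.520
→ Cₑ = (922.0·1.520 − 890.0·1.200) / 32.00 = 10.42 mg/L.

10.4 mg/L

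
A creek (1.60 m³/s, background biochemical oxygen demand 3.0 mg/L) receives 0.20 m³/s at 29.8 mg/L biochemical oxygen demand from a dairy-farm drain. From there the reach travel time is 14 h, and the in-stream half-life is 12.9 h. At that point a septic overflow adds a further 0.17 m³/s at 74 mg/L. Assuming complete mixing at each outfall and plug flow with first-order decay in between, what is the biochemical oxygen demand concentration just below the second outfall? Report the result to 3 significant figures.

Flow-weighted average: C = (1.600·3.000 + 0.2000·29.80) / 1.800 = 10.76/1.800 = 5.978 mg/L; combined flow 1.800 m³/s.
Half-life 12.9 h → k = ln 2 / 12.9 = 0.05373 h⁻¹ = 1.290 d⁻¹.
First-order decay: C = 5.978·exp(−k·t) = 5.978·0.4713 = 2.817 mg/L.
At the second outfall, C = (1.800·2.817 + 0.1700·74.00) / (1.800 + 0.1700) = 8.960 mg/L.

8.96 mg/L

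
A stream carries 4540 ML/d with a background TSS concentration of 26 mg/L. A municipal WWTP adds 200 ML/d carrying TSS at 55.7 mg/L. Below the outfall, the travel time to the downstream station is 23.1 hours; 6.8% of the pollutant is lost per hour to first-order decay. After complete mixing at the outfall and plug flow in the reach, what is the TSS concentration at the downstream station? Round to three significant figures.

Mixed concentration C = ΣQC/ΣQ = (4540·26.00 + 200.0·55.70) / 4740 = 129200/4740 = 27.25 mg/L.
6.8%/h lost → k = −ln(1 − 0.068) = 0.07042 h⁻¹.
After decay, C = 27.25 × e^(−kt) = 27.25 × 0.1966 = 5.357 mg/L.

5.36 mg/L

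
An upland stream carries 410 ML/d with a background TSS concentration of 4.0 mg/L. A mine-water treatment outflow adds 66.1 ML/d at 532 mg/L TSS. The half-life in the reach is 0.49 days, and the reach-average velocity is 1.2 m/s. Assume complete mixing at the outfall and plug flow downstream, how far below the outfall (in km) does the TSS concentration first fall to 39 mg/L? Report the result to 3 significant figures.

50.1 km

After mixing, C = (410.0·4.000 + 66.10·532.0) / 476.1 = 36810/476.1 = 77.31 mg/L.
Half-life 0.49 d → k = ln 2 / 0.49 = 1.415 d⁻¹.
Set 77.31·exp(−k·t) = 39 → t = ln(77.31/39)/k = 41790 s = 11.61 h.
Distance = v·t = 1.2·41790 = 50150 m = 50.15 km.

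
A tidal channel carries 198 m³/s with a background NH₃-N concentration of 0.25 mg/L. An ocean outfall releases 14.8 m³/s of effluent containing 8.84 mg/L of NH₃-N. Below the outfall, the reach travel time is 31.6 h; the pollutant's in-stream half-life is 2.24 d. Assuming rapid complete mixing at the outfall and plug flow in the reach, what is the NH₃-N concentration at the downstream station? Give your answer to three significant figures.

0.564 mg/L

Conservation of mass: C = (198.0·0.2500 + 14.80·8.840) / 212.8 = 180.3/212.8 = 0.8474 mg/L.
Half-life 2.24 d → k = ln 2 / 2.24 = 0.3094 d⁻¹.
Applying C = C₀e^(−kt): 0.8474 × 0.6654 = 0.5638 mg/L.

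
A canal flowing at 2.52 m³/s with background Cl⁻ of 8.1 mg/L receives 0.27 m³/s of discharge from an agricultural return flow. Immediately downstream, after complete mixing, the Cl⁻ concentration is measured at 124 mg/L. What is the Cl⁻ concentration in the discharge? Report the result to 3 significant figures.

Mass balance: 2.520·8.100 + 0.2700·Cₑ = 2.790·124.0
→ Cₑ = (2.790·124.0 − 2.520·8.100) / 0.2700 = 1206 mg/L.

1210 mg/L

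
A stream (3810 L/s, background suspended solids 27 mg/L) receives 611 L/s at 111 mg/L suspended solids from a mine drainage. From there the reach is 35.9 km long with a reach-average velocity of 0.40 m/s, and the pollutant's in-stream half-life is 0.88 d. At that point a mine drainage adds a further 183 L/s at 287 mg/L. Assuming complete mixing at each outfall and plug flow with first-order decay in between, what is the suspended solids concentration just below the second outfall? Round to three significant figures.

27.8 mg/L

Mass balance: C = (3810·27.00 + 611.0·111.0) / 4421 = 170700/4421 = 38.61 mg/L; combined flow 4421 L/s.
Travel time t = 35.9·1000 / 0.40 = 89750 s = 24.93 h.
Half-life 0.88 d → k = ln 2 / 0.88 = 0.7877 d⁻¹.
First-order decay: C = 38.61·exp(−k·t) = 38.61·0.4412 = 17.04 mg/L.
At the second outfall, C = (4421·17.04 + 183.0·287.0) / (4421 + 183.0) = 27.77 mg/L.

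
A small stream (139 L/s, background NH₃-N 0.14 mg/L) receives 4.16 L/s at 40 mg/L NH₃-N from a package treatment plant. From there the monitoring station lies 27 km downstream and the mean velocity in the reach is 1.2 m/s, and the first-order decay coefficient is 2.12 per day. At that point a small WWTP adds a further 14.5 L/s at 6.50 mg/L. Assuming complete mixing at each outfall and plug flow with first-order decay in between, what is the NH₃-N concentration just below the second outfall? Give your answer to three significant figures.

1.28 mg/L

Conservation of mass: C = (139.0·0.1400 + 4.160·40.00) / 143.2 = 185.9/143.2 = 1.298 mg/L; combined flow 143.2 L/s.
Travel time t = 27·1000 / 1.2 = 22500 s = 6.250 h.
Applying C = C₀e^(−kt): 1.298 × 0.5757 = 0.7475 mg/L.
Second outfall: C = (143.2·0.7475 + 14.50·6.500)/157.7 = 1.277 mg/L.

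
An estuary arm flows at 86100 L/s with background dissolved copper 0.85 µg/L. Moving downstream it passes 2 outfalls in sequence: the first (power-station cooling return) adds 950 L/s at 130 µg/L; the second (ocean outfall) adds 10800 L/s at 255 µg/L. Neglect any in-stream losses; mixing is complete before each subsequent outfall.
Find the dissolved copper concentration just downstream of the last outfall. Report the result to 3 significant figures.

30.2 µg/L

After outfall 1: Q = 86100 + 950.0 = 87050 L/s; C = (86100·0.8500 + 950.0·130.0)/87050 = 2.259 µg/L.
After outfall 2: Q = 87050 + 10800 = 97850 L/s; C = (87050·2.259 + 10800·255.0)/97850 = 30.16 µg/L.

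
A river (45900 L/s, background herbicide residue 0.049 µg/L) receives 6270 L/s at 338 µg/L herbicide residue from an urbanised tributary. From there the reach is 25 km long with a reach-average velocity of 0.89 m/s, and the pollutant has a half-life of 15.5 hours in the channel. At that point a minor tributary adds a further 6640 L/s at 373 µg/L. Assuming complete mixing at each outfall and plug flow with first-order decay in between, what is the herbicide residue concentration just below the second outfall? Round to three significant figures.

67.6 µg/L

Mass balance: C = (45900·0.04900 + 6270·338.0) / 52170 = 2122000/52170 = 40.67 µg/L; combined flow 52170 L/s.
Travel time t = 25·1000 / 0.89 = 28090 s = 7.803 h.
Half-life 15.5 h → k = ln 2 / 15.5 = 0.04472 h⁻¹ = 1.073 d⁻¹.
First-order decay: C = 40.67·exp(−k·t) = 40.67·0.7054 = 28.69 µg/L.
Second outfall: C = (52170·28.69 + 6640·373.0)/58810 = 67.56 µg/L.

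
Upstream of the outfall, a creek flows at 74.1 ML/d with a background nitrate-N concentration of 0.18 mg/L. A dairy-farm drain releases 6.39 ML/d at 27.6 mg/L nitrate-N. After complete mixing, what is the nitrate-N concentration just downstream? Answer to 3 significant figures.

2.36 mg/L

Flow-weighted average: C = (74.10·0.1800 + 6.390·27.60) / 80.49 = 189.7/80.49 = 2.357 mg/L.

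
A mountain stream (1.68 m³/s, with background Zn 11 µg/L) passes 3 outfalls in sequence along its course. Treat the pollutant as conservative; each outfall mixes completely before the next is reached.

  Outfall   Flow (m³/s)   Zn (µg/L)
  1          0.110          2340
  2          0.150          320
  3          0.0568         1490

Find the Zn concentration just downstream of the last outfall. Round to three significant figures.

Below outfall 1: Q → 1.790 m³/s, C = (1.680·11.00 + 0.1100·2340)/1.790 = 154.1 µg/L.
Below outfall 2: Q → 1.940 m³/s, C = (1.790·154.1 + 0.1500·320.0)/1.940 = 166.9 µg/L.
Below outfall 3: Q → 1.997 m³/s, C = (1.940·166.9 + 0.05680·1490)/1.997 = 204.6 µg/L.

205 µg/L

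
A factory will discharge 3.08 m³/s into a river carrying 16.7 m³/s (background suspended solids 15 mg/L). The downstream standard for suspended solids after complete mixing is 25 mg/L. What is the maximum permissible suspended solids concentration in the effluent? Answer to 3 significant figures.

79.2 mg/L

At the limit, (Qr·Cr + Qe·Cₑ)/(Qr + Qe) = 25:
Cₑ = (19.78·25 − 16.70·15.00) / 3.080 = 79.22 mg/L.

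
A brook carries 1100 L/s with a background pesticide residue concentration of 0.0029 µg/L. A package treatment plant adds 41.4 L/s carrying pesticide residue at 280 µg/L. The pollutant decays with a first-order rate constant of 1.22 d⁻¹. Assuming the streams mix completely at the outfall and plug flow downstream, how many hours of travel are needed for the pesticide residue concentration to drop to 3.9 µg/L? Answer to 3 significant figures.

Mixed concentration C = ΣQC/ΣQ = (1100·0.002900 + 41.40·280.0) / 1141 = 11600/1141 = 10.16 µg/L.
10.16·exp(−k·t) = 3.9 → t = ln(10.16/3.9)/k = 67800 s = 18.83 h.

18.8 h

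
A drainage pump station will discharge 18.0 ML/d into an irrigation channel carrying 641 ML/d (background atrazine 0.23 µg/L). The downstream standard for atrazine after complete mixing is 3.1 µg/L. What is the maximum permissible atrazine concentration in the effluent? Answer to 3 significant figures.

At the limit, (Qr·Cr + Qe·Cₑ)/(Qr + Qe) = 3.1:
Cₑ = (659.0·3.1 − 641.0·0.2300) / 18.00 = 105.3 µg/L.

105 µg/L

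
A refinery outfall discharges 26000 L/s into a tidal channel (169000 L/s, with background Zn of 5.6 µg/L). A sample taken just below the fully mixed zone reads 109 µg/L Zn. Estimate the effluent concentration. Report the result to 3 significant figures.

781 µg/L

Mass balance: 169000·5.600 + 26000·Cₑ = 195000·109.0
→ Cₑ = (195000·109.0 − 169000·5.600) / 26000 = 781.1 µg/L.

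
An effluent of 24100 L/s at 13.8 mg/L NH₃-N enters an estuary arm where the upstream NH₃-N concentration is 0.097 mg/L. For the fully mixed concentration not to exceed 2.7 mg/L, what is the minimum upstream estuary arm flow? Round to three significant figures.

103000 L/s

Set C_mix = 2.7: (Q·0.09700 + 24100·13.80) / (Q + 24100) = 2.7
→ Q = 24100·(13.80 − 2.7)/(2.7 − 0.09700) = 102800 L/s.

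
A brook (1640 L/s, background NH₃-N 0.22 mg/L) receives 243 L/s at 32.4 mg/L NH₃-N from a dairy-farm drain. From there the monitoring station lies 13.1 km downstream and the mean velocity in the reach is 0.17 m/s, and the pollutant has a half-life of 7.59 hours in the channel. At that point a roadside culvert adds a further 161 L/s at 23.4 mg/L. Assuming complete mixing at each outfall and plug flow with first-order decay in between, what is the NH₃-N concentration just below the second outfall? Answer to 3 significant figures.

2.41 mg/L

Mass balance: C = (1640·0.2200 + 243.0·32.40) / 1883 = 8234/1883 = 4.373 mg/L; combined flow 1883 L/s.
Travel time t = 13.1·1000 / 0.17 = 77060 s = 21.41 h.
Half-life 7.59 h → k = ln 2 / 7.59 = 0.09132 h⁻¹ = 2.192 d⁻¹.
First-order decay: C = 4.373·exp(−k·t) = 4.373·0.1416 = 0.6192 mg/L.
At the second outfall, C = (1883·0.6192 + 161.0·23.40) / (1883 + 161.0) = 2.414 mg/L.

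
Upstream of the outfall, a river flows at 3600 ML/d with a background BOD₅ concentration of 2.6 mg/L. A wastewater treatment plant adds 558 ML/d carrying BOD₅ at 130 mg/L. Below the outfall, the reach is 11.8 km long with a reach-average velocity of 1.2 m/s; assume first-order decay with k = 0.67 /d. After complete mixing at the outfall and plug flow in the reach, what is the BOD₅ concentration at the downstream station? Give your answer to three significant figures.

18.3 mg/L

Conservation of mass: C = (3600·2.600 + 558.0·130.0) / 4158 = 81900/4158 = 19.70 mg/L.
Travel time t = 11.8·1000 / 1.2 = 9833 s = 2.731 h.
First-order decay: C = 19.70·exp(−k·t) = 19.70·0.9266 = 18.25 mg/L.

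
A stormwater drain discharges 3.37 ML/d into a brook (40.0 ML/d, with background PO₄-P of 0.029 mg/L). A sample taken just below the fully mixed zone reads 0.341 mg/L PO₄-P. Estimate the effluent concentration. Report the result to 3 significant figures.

Mass balance: 40.00·0.02900 + 3.370·Cₑ = 43.37·0.3410
→ Cₑ = (43.37·0.3410 − 40.00·0.02900) / 3.370 = 4.044 mg/L.

4.04 mg/L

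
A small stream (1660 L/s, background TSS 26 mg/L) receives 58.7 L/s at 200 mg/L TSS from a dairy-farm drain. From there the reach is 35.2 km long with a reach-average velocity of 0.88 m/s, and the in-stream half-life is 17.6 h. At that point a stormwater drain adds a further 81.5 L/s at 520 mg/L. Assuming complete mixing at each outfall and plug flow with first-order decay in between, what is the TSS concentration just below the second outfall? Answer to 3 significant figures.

Conservation of mass: C = (1660·26.00 + 58.70·200.0) / 1719 = 54900/1719 = 31.94 mg/L; combined flow 1719 L/s.
Travel time t = 35.2·1000 / 0.88 = 40000 s = 11.11 h.
Half-life 17.6 h → k = ln 2 / 17.6 = 0.03938 h⁻¹ = 0.9452 d⁻¹.
Applying C = C₀e^(−kt): 31.94 × 0.6456 = 20.62 mg/L.
At the second outfall, C = (1719·20.62 + 81.50·520.0) / (1719 + 81.50) = 43.23 mg/L.

43.2 mg/L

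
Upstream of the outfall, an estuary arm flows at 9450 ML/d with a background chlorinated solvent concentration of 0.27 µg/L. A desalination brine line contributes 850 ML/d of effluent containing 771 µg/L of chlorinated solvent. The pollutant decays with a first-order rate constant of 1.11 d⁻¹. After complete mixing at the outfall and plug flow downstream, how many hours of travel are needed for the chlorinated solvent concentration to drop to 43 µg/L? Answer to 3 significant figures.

8.56 h

Mass balance: C = (9450·0.2700 + 850.0·771.0) / 10300 = 657900/10300 = 63.87 µg/L.
63.87·exp(−k·t) = 43 → t = ln(63.87/43)/k = 30800 s = 8.556 h.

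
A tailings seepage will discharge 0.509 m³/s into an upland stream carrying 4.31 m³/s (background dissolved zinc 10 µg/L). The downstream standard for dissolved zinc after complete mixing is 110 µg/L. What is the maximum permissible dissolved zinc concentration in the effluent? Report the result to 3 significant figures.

At the limit, (Qr·Cr + Qe·Cₑ)/(Qr + Qe) = 110:
Cₑ = (4.819·110 − 4.310·10.00) / 0.5090 = 956.8 µg/L.

957 µg/L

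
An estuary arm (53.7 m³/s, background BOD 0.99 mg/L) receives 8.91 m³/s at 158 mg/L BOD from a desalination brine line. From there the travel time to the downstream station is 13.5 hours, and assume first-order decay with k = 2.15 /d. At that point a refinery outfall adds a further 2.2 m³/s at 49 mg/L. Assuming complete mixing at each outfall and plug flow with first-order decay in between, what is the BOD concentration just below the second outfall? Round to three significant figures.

8.39 mg/L

Conservation of mass: C = (53.70·0.9900 + 8.910·158.0) / 62.61 = 1461/62.61 = 23.33 mg/L; combined flow 62.61 m³/s.
Applying C = C₀e^(−kt): 23.33 × 0.2984 = 6.962 mg/L.
Second outfall: C = (62.61·6.962 + 2.200·49.00)/64.81 = 8.389 mg/L.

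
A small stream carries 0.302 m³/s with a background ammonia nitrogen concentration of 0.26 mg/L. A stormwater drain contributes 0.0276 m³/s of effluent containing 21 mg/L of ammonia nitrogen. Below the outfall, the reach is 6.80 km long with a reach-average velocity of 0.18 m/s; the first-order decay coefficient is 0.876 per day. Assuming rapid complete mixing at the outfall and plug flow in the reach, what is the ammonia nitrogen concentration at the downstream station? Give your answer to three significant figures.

1.36 mg/L

Conservation of mass: C = (0.3020·0.2600 + 0.02760·21.00) / 0.3296 = 0.6581/0.3296 = 1.997 mg/L.
Travel time t = 6.80·1000 / 0.18 = 37780 s = 10.49 h.
Decay over the reach: 1.997·exp(−kt) = 1.997·0.6818 = 1.361 mg/L.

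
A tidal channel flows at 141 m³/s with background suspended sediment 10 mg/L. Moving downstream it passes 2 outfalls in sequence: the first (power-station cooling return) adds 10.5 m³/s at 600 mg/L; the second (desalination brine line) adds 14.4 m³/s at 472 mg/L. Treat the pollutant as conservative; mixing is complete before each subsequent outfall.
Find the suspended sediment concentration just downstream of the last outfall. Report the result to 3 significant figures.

87.4 mg/L

After outfall 1: Q = 141.0 + 10.50 = 151.5 m³/s; C = (141.0·10.00 + 10.50·600.0)/151.5 = 50.89 mg/L.
After outfall 2: Q = 151.5 + 14.40 = 165.9 m³/s; C = (151.5·50.89 + 14.40·472.0)/165.9 = 87.44 mg/L.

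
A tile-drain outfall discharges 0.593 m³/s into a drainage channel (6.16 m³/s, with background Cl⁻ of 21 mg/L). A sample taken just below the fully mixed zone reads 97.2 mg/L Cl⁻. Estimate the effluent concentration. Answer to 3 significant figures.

Mass balance: 6.160·21.00 + 0.5930·Cₑ = 6.753·97.20
→ Cₑ = (6.753·97.20 − 6.160·21.00) / 0.5930 = 888.8 mg/L.

889 mg/L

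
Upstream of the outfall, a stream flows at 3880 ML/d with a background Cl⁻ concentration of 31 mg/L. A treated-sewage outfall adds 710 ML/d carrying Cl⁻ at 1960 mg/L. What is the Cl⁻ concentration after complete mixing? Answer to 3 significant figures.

329 mg/L

Mixed concentration C = ΣQC/ΣQ = (3880·31.00 + 710.0·1960) / 4590 = 1512000/4590 = 329.4 mg/L.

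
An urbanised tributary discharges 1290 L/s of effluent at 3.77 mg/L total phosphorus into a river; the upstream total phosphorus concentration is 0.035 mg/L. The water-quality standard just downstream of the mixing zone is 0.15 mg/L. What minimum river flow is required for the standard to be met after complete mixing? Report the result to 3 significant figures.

40600 L/s

Set C_mix = 0.15: (Q·0.03500 + 1290·3.770) / (Q + 1290) = 0.15
→ Q = 1290·(3.770 − 0.15)/(0.15 − 0.03500) = 40610 L/s.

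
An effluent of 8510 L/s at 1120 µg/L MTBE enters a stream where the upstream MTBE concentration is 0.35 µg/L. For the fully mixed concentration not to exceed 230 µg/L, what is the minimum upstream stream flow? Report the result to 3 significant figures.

33000 L/s

Set C_mix = 230: (Q·0.3500 + 8510·1120) / (Q + 8510) = 230
→ Q = 8510·(1120 − 230)/(230 − 0.3500) = 32980 L/s.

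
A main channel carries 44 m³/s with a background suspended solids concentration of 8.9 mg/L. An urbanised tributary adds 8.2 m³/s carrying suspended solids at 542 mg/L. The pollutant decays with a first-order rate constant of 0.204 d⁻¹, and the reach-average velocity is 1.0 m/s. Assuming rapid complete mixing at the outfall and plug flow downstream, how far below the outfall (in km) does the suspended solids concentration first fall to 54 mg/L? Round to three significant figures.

229 km

Mass balance: C = (44.00·8.900 + 8.200·542.0) / 52.20 = 4836/52.20 = 92.64 mg/L.
Set 92.64·exp(−k·t) = 54 → t = ln(92.64/54)/k = 228600 s = 63.50 h.
Distance = v·t = 1.0·228600 = 228600 m = 228.6 km.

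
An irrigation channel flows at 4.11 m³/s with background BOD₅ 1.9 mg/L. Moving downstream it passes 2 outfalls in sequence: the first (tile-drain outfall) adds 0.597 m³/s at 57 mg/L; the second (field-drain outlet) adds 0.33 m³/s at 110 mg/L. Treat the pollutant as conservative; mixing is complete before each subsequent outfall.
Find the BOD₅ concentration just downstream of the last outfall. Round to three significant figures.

15.5 mg/L

Outfall 1: combined Q = 4.707 m³/s; C = (4.110·1.900 + 0.5970·57.00)/4.707 = 8.888 mg/L.
Outfall 2: combined Q = 5.037 m³/s; C = (4.707·8.888 + 0.3300·110.0)/5.037 = 15.51 mg/L.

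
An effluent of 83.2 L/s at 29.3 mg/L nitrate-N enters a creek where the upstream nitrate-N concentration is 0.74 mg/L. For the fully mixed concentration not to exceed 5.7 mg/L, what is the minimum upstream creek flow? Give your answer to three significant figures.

396 L/s

Set C_mix = 5.7: (Q·0.7400 + 83.20·29.30) / (Q + 83.20) = 5.7
→ Q = 83.20·(29.30 − 5.7)/(5.7 − 0.7400) = 395.9 L/s.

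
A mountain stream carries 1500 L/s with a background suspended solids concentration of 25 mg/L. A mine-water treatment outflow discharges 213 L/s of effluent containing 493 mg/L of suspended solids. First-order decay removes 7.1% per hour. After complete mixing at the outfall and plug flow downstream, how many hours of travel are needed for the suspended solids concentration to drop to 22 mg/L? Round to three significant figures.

Flow-weighted average: C = (1500·25.00 + 213.0·493.0) / 1713 = 142500/1713 = 83.19 mg/L.
7.1%/h lost → k = −ln(1 − 0.071) = 0.07365 h⁻¹.
83.19·exp(−k·t) = 22 → t = ln(83.19/22)/k = 65020 s = 18.06 h.

18.1 h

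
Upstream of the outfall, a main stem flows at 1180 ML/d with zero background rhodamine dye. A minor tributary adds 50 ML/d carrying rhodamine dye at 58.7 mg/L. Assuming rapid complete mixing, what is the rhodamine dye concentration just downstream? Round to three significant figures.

2.39 mg/L

Mass balance: C = (1180·0 + 50.00·58.70) / 1230 = 2935/1230 = 2.386 mg/L.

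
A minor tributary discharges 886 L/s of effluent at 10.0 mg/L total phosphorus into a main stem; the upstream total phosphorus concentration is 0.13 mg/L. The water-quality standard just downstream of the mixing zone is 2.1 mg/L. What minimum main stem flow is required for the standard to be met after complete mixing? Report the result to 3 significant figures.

3550 L/s

Set C_mix = 2.1: (Q·0.1300 + 886.0·10.00) / (Q + 886.0) = 2.1
→ Q = 886.0·(10.00 − 2.1)/(2.1 − 0.1300) = 3553 L/s.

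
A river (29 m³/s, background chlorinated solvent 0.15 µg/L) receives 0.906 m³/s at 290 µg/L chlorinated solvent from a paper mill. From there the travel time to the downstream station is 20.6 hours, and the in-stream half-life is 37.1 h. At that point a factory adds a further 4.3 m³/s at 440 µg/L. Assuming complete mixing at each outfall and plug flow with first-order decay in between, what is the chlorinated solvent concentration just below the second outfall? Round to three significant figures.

Mass balance: C = (29.00·0.1500 + 0.9060·290.0) / 29.91 = 267.1/29.91 = 8.931 µg/L; combined flow 29.91 m³/s.
Half-life 37.1 h → k = ln 2 / 37.1 = 0.01868 h⁻¹ = 0.4484 d⁻¹.
After decay, C = 8.931 × e^(−kt) = 8.931 × 0.6805 = 6.078 µg/L.
Second outfall: C = (29.91·6.078 + 4.300·440.0)/34.21 = 60.63 µg/L.

60.6 µg/L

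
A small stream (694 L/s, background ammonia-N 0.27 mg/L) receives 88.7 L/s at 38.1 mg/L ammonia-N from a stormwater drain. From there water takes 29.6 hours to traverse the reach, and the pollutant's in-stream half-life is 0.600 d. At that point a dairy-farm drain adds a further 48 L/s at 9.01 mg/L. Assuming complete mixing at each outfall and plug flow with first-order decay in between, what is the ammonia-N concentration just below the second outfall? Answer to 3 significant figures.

1.55 mg/L

Mixed concentration C = ΣQC/ΣQ = (694.0·0.2700 + 88.70·38.10) / 782.7 = 3567/782.7 = 4.557 mg/L; combined flow 782.7 L/s.
Half-life 0.600 d → k = ln 2 / 0.600 = 1.155 d⁻¹.
First-order decay: C = 4.557·exp(−k·t) = 4.557·0.2406 = 1.096 mg/L.
At the second outfall, C = (782.7·1.096 + 48.00·9.010) / (782.7 + 48.00) = 1.554 mg/L.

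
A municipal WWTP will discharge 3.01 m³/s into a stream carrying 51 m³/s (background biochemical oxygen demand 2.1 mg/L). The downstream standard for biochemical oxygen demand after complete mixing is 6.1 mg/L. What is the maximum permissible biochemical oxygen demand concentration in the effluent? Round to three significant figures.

73.9 mg/L

At the limit, (Qr·Cr + Qe·Cₑ)/(Qr + Qe) = 6.1:
Cₑ = (54.01·6.1 − 51.00·2.100) / 3.010 = 73.87 mg/L.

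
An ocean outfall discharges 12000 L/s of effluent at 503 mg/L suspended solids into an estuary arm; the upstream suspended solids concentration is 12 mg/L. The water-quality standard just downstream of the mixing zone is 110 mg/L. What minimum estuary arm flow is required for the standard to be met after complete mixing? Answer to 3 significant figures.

Set C_mix = 110: (Q·12.00 + 12000·503.0) / (Q + 12000) = 110
→ Q = 12000·(503.0 − 110)/(110 − 12.00) = 48120 L/s.

48100 L/s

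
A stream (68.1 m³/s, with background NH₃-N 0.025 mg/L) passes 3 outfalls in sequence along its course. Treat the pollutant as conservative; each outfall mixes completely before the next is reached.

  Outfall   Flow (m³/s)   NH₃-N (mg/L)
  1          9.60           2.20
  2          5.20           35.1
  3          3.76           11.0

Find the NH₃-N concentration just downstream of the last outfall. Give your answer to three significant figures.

2.85 mg/L

Below outfall 1: Q → 77.70 m³/s, C = (68.10·0.02500 + 9.600·2.200)/77.70 = 0.2937 mg/L.
Below outfall 2: Q → 82.90 m³/s, C = (77.70·0.2937 + 5.200·35.10)/82.90 = 2.477 mg/L.
Below outfall 3: Q → 86.66 m³/s, C = (82.90·2.477 + 3.760·11.00)/86.66 = 2.847 mg/L.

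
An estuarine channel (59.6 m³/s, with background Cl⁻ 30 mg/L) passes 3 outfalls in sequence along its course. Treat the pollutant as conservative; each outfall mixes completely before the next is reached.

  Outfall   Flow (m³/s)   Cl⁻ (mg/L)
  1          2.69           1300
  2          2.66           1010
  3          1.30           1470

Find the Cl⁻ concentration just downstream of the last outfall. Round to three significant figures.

149 mg/L

Below outfall 1: Q → 62.29 m³/s, C = (59.60·30.00 + 2.690·1300)/62.29 = 84.85 mg/L.
Below outfall 2: Q → 64.95 m³/s, C = (62.29·84.85 + 2.660·1010)/64.95 = 122.7 mg/L.
Below outfall 3: Q → 66.25 m³/s, C = (64.95·122.7 + 1.300·1470)/66.25 = 149.2 mg/L.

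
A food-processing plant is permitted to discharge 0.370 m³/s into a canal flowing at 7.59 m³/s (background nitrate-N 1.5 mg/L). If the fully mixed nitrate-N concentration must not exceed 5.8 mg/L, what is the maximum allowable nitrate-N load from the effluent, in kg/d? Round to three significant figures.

3010 kg/d

Mass balance at the limit: 7.590·1.500 + 0.3700·Cₑ = 7.960·5.8 → Cₑ = 94.01 mg/L.
Load = 0.3700 m³/s × 94.01 g/m³ × 86 400 s/d = 3005 kg/d.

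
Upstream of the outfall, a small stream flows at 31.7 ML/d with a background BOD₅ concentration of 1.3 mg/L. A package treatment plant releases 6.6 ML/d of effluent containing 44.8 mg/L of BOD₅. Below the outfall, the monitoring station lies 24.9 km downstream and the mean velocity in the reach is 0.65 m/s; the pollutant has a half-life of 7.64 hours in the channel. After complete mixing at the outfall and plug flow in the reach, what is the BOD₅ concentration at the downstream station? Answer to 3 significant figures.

3.35 mg/L

Mixed concentration C = ΣQC/ΣQ = (31.70·1.300 + 6.600·44.80) / 38.30 = 336.9/38.30 = 8.796 mg/L.
Travel time t = 24.9·1000 / 0.65 = 38310 s = 10.64 h.
Half-life 7.64 h → k = ln 2 / 7.64 = 0.09073 h⁻¹ = 2.177 d⁻¹.
First-order decay: C = 8.796·exp(−k·t) = 8.796·0.3808 = 3.350 mg/L.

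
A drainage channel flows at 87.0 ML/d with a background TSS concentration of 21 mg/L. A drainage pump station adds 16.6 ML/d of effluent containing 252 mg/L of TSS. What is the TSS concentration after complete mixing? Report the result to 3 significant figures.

Mass balance: C = (87.00·21.00 + 16.60·252.0) / 103.6 = 6010/103.6 = 58.01 mg/L.

58.0 mg/L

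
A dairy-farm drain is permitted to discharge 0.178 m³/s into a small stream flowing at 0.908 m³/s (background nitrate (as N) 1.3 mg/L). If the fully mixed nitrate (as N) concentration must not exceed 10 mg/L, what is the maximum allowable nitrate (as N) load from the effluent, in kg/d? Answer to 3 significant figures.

836 kg/d

Mass balance at the limit: 0.9080·1.300 + 0.1780·Cₑ = 1.086·10 → Cₑ = 54.38 mg/L.
Load = 0.1780 m³/s × 54.38 g/m³ × 86 400 s/d = 836.3 kg/d.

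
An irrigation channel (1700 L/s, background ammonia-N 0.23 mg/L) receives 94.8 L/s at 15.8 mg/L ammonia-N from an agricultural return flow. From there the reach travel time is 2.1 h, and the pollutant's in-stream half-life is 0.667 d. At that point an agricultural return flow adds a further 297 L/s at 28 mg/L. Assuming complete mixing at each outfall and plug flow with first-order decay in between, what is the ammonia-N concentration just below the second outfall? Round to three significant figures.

Conservation of mass: C = (1700·0.2300 + 94.80·15.80) / 1795 = 1889/1795 = 1.052 mg/L; combined flow 1795 L/s.
Half-life 0.667 d → k = ln 2 / 0.667 = 1.039 d⁻¹.
Applying C = C₀e^(−kt): 1.052 × 0.9131 = 0.9609 mg/L.
At the second outfall, C = (1795·0.9609 + 297.0·28.00) / (1795 + 297.0) = 4.800 mg/L.

4.80 mg/L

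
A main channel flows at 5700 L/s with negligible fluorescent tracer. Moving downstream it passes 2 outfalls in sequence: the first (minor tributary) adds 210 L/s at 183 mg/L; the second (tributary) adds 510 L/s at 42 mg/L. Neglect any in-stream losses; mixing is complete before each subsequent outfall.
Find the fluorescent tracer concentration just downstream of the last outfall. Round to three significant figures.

9.32 mg/L

After outfall 1: Q = 5700 + 210.0 = 5910 L/s; C = (5700·0 + 210.0·183.0)/5910 = 6.503 mg/L.
After outfall 2: Q = 5910 + 510.0 = 6420 L/s; C = (5910·6.503 + 510.0·42.00)/6420 = 9.322 mg/L.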